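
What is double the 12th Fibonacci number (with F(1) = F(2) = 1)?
The 12th Fibonacci number (with F(1) = F(2) = 1): 1, 1, 2, 3, 5, 8, 13, 21, 34, 55, 89, 144 → 144
Compute 144 × 2 = 288
288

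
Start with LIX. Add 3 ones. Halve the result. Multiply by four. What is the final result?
Convert LIX (Roman numeral) → 50 + 9 = 59 (decimal)
Start: 59
Convert 3 ones (place-value notation) → 3 (decimal)
59 + 3 = 62
62 ÷ 2 = 31
Convert four (English words) → 4 (decimal)
31 × 4 = 124
124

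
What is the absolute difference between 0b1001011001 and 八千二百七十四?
Convert 0b1001011001 (binary) → 512 + 64 + 16 + 8 + 1 = 601 (decimal)
Convert 八千二百七十四 (Chinese numeral) → 8×1000 + 2×100 + 7×10 + 4 = 8274 (decimal)
Compute |601 - 8274| = 7673
7673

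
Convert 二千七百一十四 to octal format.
Convert 二千七百一十四 (Chinese numeral) → 2×1000 + 7×100 + 1×10 + 4 = 2714 (decimal)
Convert 2714 (decimal) → 2714 = 5×512 + 2×64 + 3×8 + 2 → 0o5232 (octal)
0o5232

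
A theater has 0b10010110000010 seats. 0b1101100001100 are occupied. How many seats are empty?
Convert 0b10010110000010 (binary) → 8192 + 1024 + 256 + 128 + 2 = 9602 (decimal)
Convert 0b1101100001100 (binary) → 4096 + 2048 + 512 + 256 + 8 + 4 = 6924 (decimal)
Compute 9602 - 6924 = 2678
2678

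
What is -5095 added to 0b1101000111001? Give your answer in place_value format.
Convert 0b1101000111001 (binary) → 4096 + 2048 + 512 + 32 + 16 + 8 + 1 = 6713 (decimal)
Compute -5095 + 6713 = 1618
Convert 1618 (decimal) → 1618 = 1×1000 + 6×100 + 1×10 + 8 → 1 thousand, 6 hundreds, 1 ten, 8 ones (place-value notation)
1 thousand, 6 hundreds, 1 ten, 8 ones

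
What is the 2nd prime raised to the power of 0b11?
Convert the 2nd prime (prime index) → 3 (decimal)
Convert 0b11 (binary) → 2 + 1 = 3 (decimal)
Compute 3 ^ 3 = 27
27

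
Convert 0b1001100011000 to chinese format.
Convert 0b1001100011000 (binary) → 4096 + 512 + 256 + 16 + 8 = 4888 (decimal)
Convert 4888 (decimal) → 4888 = 4×1000 + 8×100 + 8×10 + 8 → 四千八百八十八 (Chinese numeral)
四千八百八十八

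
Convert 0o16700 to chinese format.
Convert 0o16700 (octal) → 1×4096 + 6×512 + 7×64 = 7616 (decimal)
Convert 7616 (decimal) → 7616 = 7×1000 + 6×100 + 1×10 + 6 → 七千六百一十六 (Chinese numeral)
七千六百一十六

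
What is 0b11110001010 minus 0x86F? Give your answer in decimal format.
Convert 0b11110001010 (binary) → 1024 + 512 + 256 + 128 + 8 + 2 = 1930 (decimal)
Convert 0x86F (hexadecimal) → 8×256 + 6×16 + 15 = 2159 (decimal)
Compute 1930 - 2159 = -229
-229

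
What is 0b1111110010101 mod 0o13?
Convert 0b1111110010101 (binary) → 4096 + 2048 + 1024 + 512 + 256 + 128 + 16 + 4 + 1 = 8085 (decimal)
Convert 0o13 (octal) → 1×8 + 3 = 11 (decimal)
Compute 8085 mod 11 = 0
0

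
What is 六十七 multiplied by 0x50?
Convert 六十七 (Chinese numeral) → 6×10 + 7 = 67 (decimal)
Convert 0x50 (hexadecimal) → 5×16 = 80 (decimal)
Compute 67 × 80 = 5360
5360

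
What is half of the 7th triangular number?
The 7th triangular number = 7×8/2 = 28
Compute 28 ÷ 2 = 14
14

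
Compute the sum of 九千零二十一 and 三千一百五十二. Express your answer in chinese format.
Convert 九千零二十一 (Chinese numeral) → 9×1000 + 2×10 + 1 = 9021 (decimal)
Convert 三千一百五十二 (Chinese numeral) → 3×1000 + 1×100 + 5×10 + 2 = 3152 (decimal)
Compute 9021 + 3152 = 12173
Convert 12173 (decimal) → 12173 = 1×10000 + 2×1000 + 1×100 + 7×10 + 3 → 一万二千一百七十三 (Chinese numeral)
一万二千一百七十三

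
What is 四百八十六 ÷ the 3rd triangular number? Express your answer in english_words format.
Convert 四百八十六 (Chinese numeral) → 4×100 + 8×10 + 6 = 486 (decimal)
Convert the 3rd triangular number (triangular index) → 3×4/2 = 6 (decimal)
Compute 486 ÷ 6 = 81
Convert 81 (decimal) → eighty-one (English words)
eighty-one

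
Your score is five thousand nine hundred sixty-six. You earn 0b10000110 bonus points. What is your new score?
Convert five thousand nine hundred sixty-six (English words) → 5×1000 + 9×100 + 66 = 5966 (decimal)
Convert 0b10000110 (binary) → 128 + 4 + 2 = 134 (decimal)
Compute 5966 + 134 = 6100
6100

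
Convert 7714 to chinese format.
Convert 7714 (decimal) → 7714 = 7×1000 + 7×100 + 1×10 + 4 → 七千七百一十四 (Chinese numeral)
七千七百一十四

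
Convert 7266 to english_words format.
Convert 7266 (decimal) → 7266 = 7×1000 + 2×100 + 66 → seven thousand two hundred sixty-six (English words)
seven thousand two hundred sixty-six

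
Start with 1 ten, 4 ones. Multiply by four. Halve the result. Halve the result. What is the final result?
Convert 1 ten, 4 ones (place-value notation) → 1×10 + 4 = 14 (decimal)
Start: 14
Convert four (English words) → 4 (decimal)
14 × 4 = 56
56 ÷ 2 = 28
28 ÷ 2 = 14
14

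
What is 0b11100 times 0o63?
Convert 0b11100 (binary) → 16 + 8 + 4 = 28 (decimal)
Convert 0o63 (octal) → 6×8 + 3 = 51 (decimal)
Compute 28 × 51 = 1428
1428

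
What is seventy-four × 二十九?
Convert seventy-four (English words) → 74 (decimal)
Convert 二十九 (Chinese numeral) → 2×10 + 9 = 29 (decimal)
Compute 74 × 29 = 2146
2146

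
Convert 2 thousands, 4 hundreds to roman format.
Convert 2 thousands, 4 hundreds (place-value notation) → 2×1000 + 4×100 = 2400 (decimal)
Convert 2400 (decimal) → 2400 = 1000 + 1000 + 400 → MMCD (Roman numeral)
MMCD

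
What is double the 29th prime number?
The 29th prime number = 109
Compute 109 × 2 = 218
218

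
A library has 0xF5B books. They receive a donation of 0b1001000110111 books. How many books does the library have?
Convert 0xF5B (hexadecimal) → 15×256 + 5×16 + 11 = 3931 (decimal)
Convert 0b1001000110111 (binary) → 4096 + 512 + 32 + 16 + 4 + 2 + 1 = 4663 (decimal)
Compute 3931 + 4663 = 8594
8594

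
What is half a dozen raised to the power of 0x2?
Convert half a dozen (colloquial) → 6 (decimal)
Convert 0x2 (hexadecimal) → 2 (decimal)
Compute 6 ^ 2 = 36
36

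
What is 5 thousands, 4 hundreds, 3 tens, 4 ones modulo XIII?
Convert 5 thousands, 4 hundreds, 3 tens, 4 ones (place-value notation) → 5×1000 + 4×100 + 3×10 + 4 = 5434 (decimal)
Convert XIII (Roman numeral) → 10 + 1 + 1 + 1 = 13 (decimal)
Compute 5434 mod 13 = 0
0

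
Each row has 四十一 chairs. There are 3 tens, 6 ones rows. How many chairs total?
Convert 四十一 (Chinese numeral) → 4×10 + 1 = 41 (decimal)
Convert 3 tens, 6 ones (place-value notation) → 3×10 + 6 = 36 (decimal)
Compute 41 × 36 = 1476
1476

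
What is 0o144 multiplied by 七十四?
Convert 0o144 (octal) → 1×64 + 4×8 + 4 = 100 (decimal)
Convert 七十四 (Chinese numeral) → 7×10 + 4 = 74 (decimal)
Compute 100 × 74 = 7400
7400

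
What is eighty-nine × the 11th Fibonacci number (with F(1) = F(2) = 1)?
Convert eighty-nine (English words) → 89 (decimal)
Convert the 11th Fibonacci number (with F(1) = F(2) = 1) (Fibonacci index) → 1, 1, 2, 3, 5, 8, 13, 21, 34, 55, 89 → 89 (decimal)
Compute 89 × 89 = 7921
7921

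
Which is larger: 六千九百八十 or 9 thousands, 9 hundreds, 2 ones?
Convert 六千九百八十 (Chinese numeral) → 6×1000 + 9×100 + 8×10 = 6980 (decimal)
Convert 9 thousands, 9 hundreds, 2 ones (place-value notation) → 9×1000 + 9×100 + 2 = 9902 (decimal)
Compare 6980 vs 9902: larger = 9902
9902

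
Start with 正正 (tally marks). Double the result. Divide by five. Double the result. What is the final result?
Convert 正正 (tally marks) → 5 + 5 = 10 (decimal)
Start: 10
10 × 2 = 20
Convert five (English words) → 5 (decimal)
20 ÷ 5 = 4
4 × 2 = 8
8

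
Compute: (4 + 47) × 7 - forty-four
Convert forty-four (English words) → 44 (decimal)
Expression in decimal: (4 + 47) × 7 - 44
Parentheses first: 4 + 47 = 51
Multiply: 51 × 7 = 357
Subtract: 357 - 44 = 313
313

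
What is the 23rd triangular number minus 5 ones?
The 23rd triangular number = 23×24/2 = 276
Convert 5 ones (place-value notation) → 5 (decimal)
Compute 276 - 5 = 271
271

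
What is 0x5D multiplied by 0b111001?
Convert 0x5D (hexadecimal) → 5×16 + 13 = 93 (decimal)
Convert 0b111001 (binary) → 32 + 16 + 8 + 1 = 57 (decimal)
Compute 93 × 57 = 5301
5301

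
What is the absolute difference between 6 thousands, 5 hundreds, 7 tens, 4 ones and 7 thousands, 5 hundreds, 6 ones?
Convert 6 thousands, 5 hundreds, 7 tens, 4 ones (place-value notation) → 6×1000 + 5×100 + 7×10 + 4 = 6574 (decimal)
Convert 7 thousands, 5 hundreds, 6 ones (place-value notation) → 7×1000 + 5×100 + 6 = 7506 (decimal)
Compute |6574 - 7506| = 932
932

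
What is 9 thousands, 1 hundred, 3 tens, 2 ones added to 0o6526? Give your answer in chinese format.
Convert 9 thousands, 1 hundred, 3 tens, 2 ones (place-value notation) → 9×1000 + 1×100 + 3×10 + 2 = 9132 (decimal)
Convert 0o6526 (octal) → 6×512 + 5×64 + 2×8 + 6 = 3414 (decimal)
Compute 9132 + 3414 = 12546
Convert 12546 (decimal) → 12546 = 1×10000 + 2×1000 + 5×100 + 4×10 + 6 → 一万二千五百四十六 (Chinese numeral)
一万二千五百四十六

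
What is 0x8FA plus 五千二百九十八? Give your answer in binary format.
Convert 0x8FA (hexadecimal) → 8×256 + 15×16 + 10 = 2298 (decimal)
Convert 五千二百九十八 (Chinese numeral) → 5×1000 + 2×100 + 9×10 + 8 = 5298 (decimal)
Compute 2298 + 5298 = 7596
Convert 7596 (decimal) → 7596 = 4096 + 2048 + 1024 + 256 + 128 + 32 + 8 + 4 → 0b1110110101100 (binary)
0b1110110101100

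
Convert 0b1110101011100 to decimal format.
Convert 0b1110101011100 (binary) → 4096 + 2048 + 1024 + 256 + 64 + 16 + 8 + 4 = 7516 (decimal)
7516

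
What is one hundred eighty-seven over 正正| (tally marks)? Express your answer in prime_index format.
Convert one hundred eighty-seven (English words) → 1×100 + 87 = 187 (decimal)
Convert 正正| (tally marks) → 5 + 5 + 1 = 11 (decimal)
Compute 187 ÷ 11 = 17
Convert 17 (decimal) → the 7th prime (prime index)
the 7th prime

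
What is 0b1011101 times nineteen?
Convert 0b1011101 (binary) → 64 + 16 + 8 + 4 + 1 = 93 (decimal)
Convert nineteen (English words) → 19 (decimal)
Compute 93 × 19 = 1767
1767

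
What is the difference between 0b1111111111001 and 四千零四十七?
Convert 0b1111111111001 (binary) → 4096 + 2048 + 1024 + 512 + 256 + 128 + 64 + 32 + 16 + 8 + 1 = 8185 (decimal)
Convert 四千零四十七 (Chinese numeral) → 4×1000 + 4×10 + 7 = 4047 (decimal)
Difference: |8185 - 4047| = 4138
4138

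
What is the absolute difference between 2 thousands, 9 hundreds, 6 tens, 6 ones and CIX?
Convert 2 thousands, 9 hundreds, 6 tens, 6 ones (place-value notation) → 2×1000 + 9×100 + 6×10 + 6 = 2966 (decimal)
Convert CIX (Roman numeral) → 100 + 9 = 109 (decimal)
Compute |2966 - 109| = 2857
2857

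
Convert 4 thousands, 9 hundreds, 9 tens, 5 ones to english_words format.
Convert 4 thousands, 9 hundreds, 9 tens, 5 ones (place-value notation) → 4×1000 + 9×100 + 9×10 + 5 = 4995 (decimal)
Convert 4995 (decimal) → 4995 = 4×1000 + 9×100 + 95 → four thousand nine hundred ninety-five (English words)
four thousand nine hundred ninety-five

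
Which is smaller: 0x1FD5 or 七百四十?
Convert 0x1FD5 (hexadecimal) → 1×4096 + 15×256 + 13×16 + 5 = 8149 (decimal)
Convert 七百四十 (Chinese numeral) → 7×100 + 4×10 = 740 (decimal)
Compare 8149 vs 740: smaller = 740
740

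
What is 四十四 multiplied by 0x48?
Convert 四十四 (Chinese numeral) → 4×10 + 4 = 44 (decimal)
Convert 0x48 (hexadecimal) → 4×16 + 8 = 72 (decimal)
Compute 44 × 72 = 3168
3168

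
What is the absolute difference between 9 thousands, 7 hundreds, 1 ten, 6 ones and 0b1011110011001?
Convert 9 thousands, 7 hundreds, 1 ten, 6 ones (place-value notation) → 9×1000 + 7×100 + 1×10 + 6 = 9716 (decimal)
Convert 0b1011110011001 (binary) → 4096 + 1024 + 512 + 256 + 128 + 16 + 8 + 1 = 6041 (decimal)
Compute |9716 - 6041| = 3675
3675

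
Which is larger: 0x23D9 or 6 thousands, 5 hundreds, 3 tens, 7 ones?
Convert 0x23D9 (hexadecimal) → 2×4096 + 3×256 + 13×16 + 9 = 9177 (decimal)
Convert 6 thousands, 5 hundreds, 3 tens, 7 ones (place-value notation) → 6×1000 + 5×100 + 3×10 + 7 = 6537 (decimal)
Compare 9177 vs 6537: larger = 9177
9177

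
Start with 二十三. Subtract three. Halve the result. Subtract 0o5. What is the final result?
Convert 二十三 (Chinese numeral) → 2×10 + 3 = 23 (decimal)
Start: 23
Convert three (English words) → 3 (decimal)
23 - 3 = 20
20 ÷ 2 = 10
Convert 0o5 (octal) → 5 (decimal)
10 - 5 = 5
5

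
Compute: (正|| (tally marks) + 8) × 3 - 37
Convert 正|| (tally marks) → 5 + 2 = 7 (decimal)
Expression in decimal: (7 + 8) × 3 - 37
Parentheses first: 7 + 8 = 15
Multiply: 15 × 3 = 45
Subtract: 45 - 37 = 8
8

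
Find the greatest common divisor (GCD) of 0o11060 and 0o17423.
Convert 0o11060 (octal) → 1×4096 + 1×512 + 6×8 = 4656 (decimal)
Convert 0o17423 (octal) → 1×4096 + 7×512 + 4×64 + 2×8 + 3 = 7955 (decimal)
Compute gcd(4656, 7955) = 1
1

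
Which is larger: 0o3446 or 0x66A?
Convert 0o3446 (octal) → 3×512 + 4×64 + 4×8 + 6 = 1830 (decimal)
Convert 0x66A (hexadecimal) → 6×256 + 6×16 + 10 = 1642 (decimal)
Compare 1830 vs 1642: larger = 1830
1830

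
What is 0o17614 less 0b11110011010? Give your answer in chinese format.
Convert 0o17614 (octal) → 1×4096 + 7×512 + 6×64 + 1×8 + 4 = 8076 (decimal)
Convert 0b11110011010 (binary) → 1024 + 512 + 256 + 128 + 16 + 8 + 2 = 1946 (decimal)
Compute 8076 - 1946 = 6130
Convert 6130 (decimal) → 6130 = 6×1000 + 1×100 + 3×10 → 六千一百三十 (Chinese numeral)
六千一百三十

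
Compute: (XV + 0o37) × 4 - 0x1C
Convert XV (Roman numeral) → 10 + 5 = 15 (decimal)
Convert 0o37 (octal) → 3×8 + 7 = 31 (decimal)
Convert 0x1C (hexadecimal) → 1×16 + 12 = 28 (decimal)
Expression in decimal: (15 + 31) × 4 - 28
Parentheses first: 15 + 31 = 46
Multiply: 46 × 4 = 184
Subtract: 184 - 28 = 156
156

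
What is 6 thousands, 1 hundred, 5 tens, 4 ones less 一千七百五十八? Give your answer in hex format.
Convert 6 thousands, 1 hundred, 5 tens, 4 ones (place-value notation) → 6×1000 + 1×100 + 5×10 + 4 = 6154 (decimal)
Convert 一千七百五十八 (Chinese numeral) → 1×1000 + 7×100 + 5×10 + 8 = 1758 (decimal)
Compute 6154 - 1758 = 4396
Convert 4396 (decimal) → 4396 = 1×4096 + 1×256 + 2×16 + 12 → 0x112C (hexadecimal)
0x112C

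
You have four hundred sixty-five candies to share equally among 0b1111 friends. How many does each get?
Convert four hundred sixty-five (English words) → 4×100 + 65 = 465 (decimal)
Convert 0b1111 (binary) → 8 + 4 + 2 + 1 = 15 (decimal)
Compute 465 ÷ 15 = 31
31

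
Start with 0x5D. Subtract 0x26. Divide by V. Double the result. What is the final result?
Convert 0x5D (hexadecimal) → 5×16 + 13 = 93 (decimal)
Start: 93
Convert 0x26 (hexadecimal) → 2×16 + 6 = 38 (decimal)
93 - 38 = 55
Convert V (Roman numeral) → 5 (decimal)
55 ÷ 5 = 11
11 × 2 = 22
22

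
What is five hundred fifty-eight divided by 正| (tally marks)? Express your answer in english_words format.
Convert five hundred fifty-eight (English words) → 5×100 + 58 = 558 (decimal)
Convert 正| (tally marks) → 5 + 1 = 6 (decimal)
Compute 558 ÷ 6 = 93
Convert 93 (decimal) → ninety-three (English words)
ninety-three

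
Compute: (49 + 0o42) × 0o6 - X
Convert 0o42 (octal) → 4×8 + 2 = 34 (decimal)
Convert 0o6 (octal) → 6 (decimal)
Convert X (Roman numeral) → 10 (decimal)
Expression in decimal: (49 + 34) × 6 - 10
Parentheses first: 49 + 34 = 83
Multiply: 83 × 6 = 498
Subtract: 498 - 10 = 488
488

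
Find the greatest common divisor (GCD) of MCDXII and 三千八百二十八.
Convert MCDXII (Roman numeral) → 1000 + 400 + 10 + 1 + 1 = 1412 (decimal)
Convert 三千八百二十八 (Chinese numeral) → 3×1000 + 8×100 + 2×10 + 8 = 3828 (decimal)
Compute gcd(1412, 3828) = 4
4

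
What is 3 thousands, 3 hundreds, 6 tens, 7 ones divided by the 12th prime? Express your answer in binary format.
Convert 3 thousands, 3 hundreds, 6 tens, 7 ones (place-value notation) → 3×1000 + 3×100 + 6×10 + 7 = 3367 (decimal)
Convert the 12th prime (prime index) → 37 (decimal)
Compute 3367 ÷ 37 = 91
Convert 91 (decimal) → 91 = 64 + 16 + 8 + 2 + 1 → 0b1011011 (binary)
0b1011011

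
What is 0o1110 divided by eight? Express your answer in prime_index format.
Convert 0o1110 (octal) → 1×512 + 1×64 + 1×8 = 584 (decimal)
Convert eight (English words) → 8 (decimal)
Compute 584 ÷ 8 = 73
Convert 73 (decimal) → the 21st prime (prime index)
the 21st prime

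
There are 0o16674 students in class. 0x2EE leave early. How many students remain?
Convert 0o16674 (octal) → 1×4096 + 6×512 + 6×64 + 7×8 + 4 = 7612 (decimal)
Convert 0x2EE (hexadecimal) → 2×256 + 14×16 + 14 = 750 (decimal)
Compute 7612 - 750 = 6862
6862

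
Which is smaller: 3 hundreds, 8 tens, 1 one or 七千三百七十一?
Convert 3 hundreds, 8 tens, 1 one (place-value notation) → 3×100 + 8×10 + 1 = 381 (decimal)
Convert 七千三百七十一 (Chinese numeral) → 7×1000 + 3×100 + 7×10 + 1 = 7371 (decimal)
Compare 381 vs 7371: smaller = 381
381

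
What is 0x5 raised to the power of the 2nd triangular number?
Convert 0x5 (hexadecimal) → 5 (decimal)
Convert the 2nd triangular number (triangular index) → 2×3/2 = 3 (decimal)
Compute 5 ^ 3 = 125
125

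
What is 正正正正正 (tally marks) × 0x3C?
Convert 正正正正正 (tally marks) → 5 + 5 + 5 + 5 + 5 = 25 (decimal)
Convert 0x3C (hexadecimal) → 3×16 + 12 = 60 (decimal)
Compute 25 × 60 = 1500
1500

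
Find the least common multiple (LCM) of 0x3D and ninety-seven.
Convert 0x3D (hexadecimal) → 3×16 + 13 = 61 (decimal)
Convert ninety-seven (English words) → 97 (decimal)
Compute lcm(61, 97) = 5917
5917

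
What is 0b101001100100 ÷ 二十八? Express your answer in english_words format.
Convert 0b101001100100 (binary) → 2048 + 512 + 64 + 32 + 4 = 2660 (decimal)
Convert 二十八 (Chinese numeral) → 2×10 + 8 = 28 (decimal)
Compute 2660 ÷ 28 = 95
Convert 95 (decimal) → ninety-five (English words)
ninety-five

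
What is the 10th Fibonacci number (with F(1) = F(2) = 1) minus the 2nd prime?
The 10th Fibonacci number (with F(1) = F(2) = 1): 1, 1, 2, 3, 5, 8, 13, 21, 34, 55 → 55
Convert the 2nd prime (prime index) → 3 (decimal)
Compute 55 - 3 = 52
52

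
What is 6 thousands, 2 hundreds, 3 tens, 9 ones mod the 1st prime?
Convert 6 thousands, 2 hundreds, 3 tens, 9 ones (place-value notation) → 6×1000 + 2×100 + 3×10 + 9 = 6239 (decimal)
Convert the 1st prime (prime index) → 2 (decimal)
Compute 6239 mod 2 = 1
1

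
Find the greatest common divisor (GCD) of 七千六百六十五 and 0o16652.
Convert 七千六百六十五 (Chinese numeral) → 7×1000 + 6×100 + 6×10 + 5 = 7665 (decimal)
Convert 0o16652 (octal) → 1×4096 + 6×512 + 6×64 + 5×8 + 2 = 7594 (decimal)
Compute gcd(7665, 7594) = 1
1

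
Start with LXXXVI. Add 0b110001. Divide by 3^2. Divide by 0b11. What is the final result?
Convert LXXXVI (Roman numeral) → 50 + 10 + 10 + 10 + 5 + 1 = 86 (decimal)
Start: 86
Convert 0b110001 (binary) → 32 + 16 + 1 = 49 (decimal)
86 + 49 = 135
Convert 3^2 (power) → 9 (decimal)
135 ÷ 9 = 15
Convert 0b11 (binary) → 2 + 1 = 3 (decimal)
15 ÷ 3 = 5
5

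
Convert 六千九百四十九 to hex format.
Convert 六千九百四十九 (Chinese numeral) → 6×1000 + 9×100 + 4×10 + 9 = 6949 (decimal)
Convert 6949 (decimal) → 6949 = 1×4096 + 11×256 + 2×16 + 5 → 0x1B25 (hexadecimal)
0x1B25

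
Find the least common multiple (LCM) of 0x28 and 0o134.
Convert 0x28 (hexadecimal) → 2×16 + 8 = 40 (decimal)
Convert 0o134 (octal) → 1×64 + 3×8 + 4 = 92 (decimal)
Compute lcm(40, 92) = 920
920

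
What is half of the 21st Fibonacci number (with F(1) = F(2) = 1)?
The 21st Fibonacci number (with F(1) = F(2) = 1) = 10946
Compute 10946 ÷ 2 = 5473
5473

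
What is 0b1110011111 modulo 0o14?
Convert 0b1110011111 (binary) → 512 + 256 + 128 + 16 + 8 + 4 + 2 + 1 = 927 (decimal)
Convert 0o14 (octal) → 1×8 + 4 = 12 (decimal)
Compute 927 mod 12 = 3
3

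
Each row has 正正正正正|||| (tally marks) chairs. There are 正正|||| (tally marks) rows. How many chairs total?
Convert 正正正正正|||| (tally marks) → 5 + 5 + 5 + 5 + 5 + 4 = 29 (decimal)
Convert 正正|||| (tally marks) → 5 + 5 + 4 = 14 (decimal)
Compute 29 × 14 = 406
406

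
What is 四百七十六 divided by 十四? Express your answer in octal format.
Convert 四百七十六 (Chinese numeral) → 4×100 + 7×10 + 6 = 476 (decimal)
Convert 十四 (Chinese numeral) → 1×10 + 4 = 14 (decimal)
Compute 476 ÷ 14 = 34
Convert 34 (decimal) → 34 = 4×8 + 2 → 0o42 (octal)
0o42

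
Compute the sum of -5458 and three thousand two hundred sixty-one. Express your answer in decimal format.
Convert three thousand two hundred sixty-one (English words) → 3×1000 + 2×100 + 61 = 3261 (decimal)
Compute -5458 + 3261 = -2197
-2197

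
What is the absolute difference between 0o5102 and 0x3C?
Convert 0o5102 (octal) → 5×512 + 1×64 + 2 = 2626 (decimal)
Convert 0x3C (hexadecimal) → 3×16 + 12 = 60 (decimal)
Compute |2626 - 60| = 2566
2566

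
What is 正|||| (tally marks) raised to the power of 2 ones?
Convert 正|||| (tally marks) → 5 + 4 = 9 (decimal)
Convert 2 ones (place-value notation) → 2 (decimal)
Compute 9 ^ 2 = 81
81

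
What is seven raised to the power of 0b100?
Convert seven (English words) → 7 (decimal)
Convert 0b100 (binary) → 4 (decimal)
Compute 7 ^ 4 = 2401
2401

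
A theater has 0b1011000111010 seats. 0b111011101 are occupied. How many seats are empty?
Convert 0b1011000111010 (binary) → 4096 + 1024 + 512 + 32 + 16 + 8 + 2 = 5690 (decimal)
Convert 0b111011101 (binary) → 256 + 128 + 64 + 16 + 8 + 4 + 1 = 477 (decimal)
Compute 5690 - 477 = 5213
5213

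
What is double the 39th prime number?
The 39th prime number = 167
Compute 167 × 2 = 334
334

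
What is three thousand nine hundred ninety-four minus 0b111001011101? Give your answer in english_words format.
Convert three thousand nine hundred ninety-four (English words) → 3×1000 + 9×100 + 94 = 3994 (decimal)
Convert 0b111001011101 (binary) → 2048 + 1024 + 512 + 64 + 16 + 8 + 4 + 1 = 3677 (decimal)
Compute 3994 - 3677 = 317
Convert 317 (decimal) → 317 = 3×100 + 17 → three hundred seventeen (English words)
three hundred seventeen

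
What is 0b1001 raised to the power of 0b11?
Convert 0b1001 (binary) → 8 + 1 = 9 (decimal)
Convert 0b11 (binary) → 2 + 1 = 3 (decimal)
Compute 9 ^ 3 = 729
729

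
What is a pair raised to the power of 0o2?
Convert a pair (colloquial) → 2 (decimal)
Convert 0o2 (octal) → 2 (decimal)
Compute 2 ^ 2 = 4
4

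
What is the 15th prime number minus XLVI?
The 15th prime number = 47
Convert XLVI (Roman numeral) → 40 + 5 + 1 = 46 (decimal)
Compute 47 - 46 = 1
1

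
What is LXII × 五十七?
Convert LXII (Roman numeral) → 50 + 10 + 1 + 1 = 62 (decimal)
Convert 五十七 (Chinese numeral) → 5×10 + 7 = 57 (decimal)
Compute 62 × 57 = 3534
3534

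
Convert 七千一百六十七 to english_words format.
Convert 七千一百六十七 (Chinese numeral) → 7×1000 + 1×100 + 6×10 + 7 = 7167 (decimal)
Convert 7167 (decimal) → 7167 = 7×1000 + 1×100 + 67 → seven thousand one hundred sixty-seven (English words)
seven thousand one hundred sixty-seven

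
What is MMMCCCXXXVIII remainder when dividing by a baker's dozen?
Convert MMMCCCXXXVIII (Roman numeral) → 1000 + 1000 + 1000 + 100 + 100 + 100 + 10 + 10 + 10 + 5 + 1 + 1 + 1 = 3338 (decimal)
Convert a baker's dozen (colloquial) → 13 (decimal)
Compute 3338 mod 13 = 10
10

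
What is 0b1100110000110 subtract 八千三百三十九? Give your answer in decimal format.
Convert 0b1100110000110 (binary) → 4096 + 2048 + 256 + 128 + 4 + 2 = 6534 (decimal)
Convert 八千三百三十九 (Chinese numeral) → 8×1000 + 3×100 + 3×10 + 9 = 8339 (decimal)
Compute 6534 - 8339 = -1805
-1805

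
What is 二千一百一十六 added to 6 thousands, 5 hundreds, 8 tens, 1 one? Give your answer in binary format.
Convert 二千一百一十六 (Chinese numeral) → 2×1000 + 1×100 + 1×10 + 6 = 2116 (decimal)
Convert 6 thousands, 5 hundreds, 8 tens, 1 one (place-value notation) → 6×1000 + 5×100 + 8×10 + 1 = 6581 (decimal)
Compute 2116 + 6581 = 8697
Convert 8697 (decimal) → 8697 = 8192 + 256 + 128 + 64 + 32 + 16 + 8 + 1 → 0b10000111111001 (binary)
0b10000111111001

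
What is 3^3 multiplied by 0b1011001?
Convert 3^3 (power) → 27 (decimal)
Convert 0b1011001 (binary) → 64 + 16 + 8 + 1 = 89 (decimal)
Compute 27 × 89 = 2403
2403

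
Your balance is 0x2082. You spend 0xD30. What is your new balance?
Convert 0x2082 (hexadecimal) → 2×4096 + 8×16 + 2 = 8322 (decimal)
Convert 0xD30 (hexadecimal) → 13×256 + 3×16 = 3376 (decimal)
Compute 8322 - 3376 = 4946
4946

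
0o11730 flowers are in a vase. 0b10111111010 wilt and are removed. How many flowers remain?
Convert 0o11730 (octal) → 1×4096 + 1×512 + 7×64 + 3×8 = 5080 (decimal)
Convert 0b10111111010 (binary) → 1024 + 256 + 128 + 64 + 32 + 16 + 8 + 2 = 1530 (decimal)
Compute 5080 - 1530 = 3550
3550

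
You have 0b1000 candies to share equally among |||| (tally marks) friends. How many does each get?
Convert 0b1000 (binary) → 8 (decimal)
Convert |||| (tally marks) → 4 (decimal)
Compute 8 ÷ 4 = 2
2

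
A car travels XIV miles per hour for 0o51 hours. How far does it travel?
Convert XIV (Roman numeral) → 10 + 4 = 14 (decimal)
Convert 0o51 (octal) → 5×8 + 1 = 41 (decimal)
Compute 14 × 41 = 574
574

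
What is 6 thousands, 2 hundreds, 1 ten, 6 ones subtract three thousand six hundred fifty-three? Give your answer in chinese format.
Convert 6 thousands, 2 hundreds, 1 ten, 6 ones (place-value notation) → 6×1000 + 2×100 + 1×10 + 6 = 6216 (decimal)
Convert three thousand six hundred fifty-three (English words) → 3×1000 + 6×100 + 53 = 3653 (decimal)
Compute 6216 - 3653 = 2563
Convert 2563 (decimal) → 2563 = 2×1000 + 5×100 + 6×10 + 3 → 二千五百六十三 (Chinese numeral)
二千五百六十三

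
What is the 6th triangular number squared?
The 6th triangular number = 6×7/2 = 21
Compute 21² = 21 × 21 = 441
441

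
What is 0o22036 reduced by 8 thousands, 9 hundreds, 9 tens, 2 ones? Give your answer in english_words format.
Convert 0o22036 (octal) → 2×4096 + 2×512 + 3×8 + 6 = 9246 (decimal)
Convert 8 thousands, 9 hundreds, 9 tens, 2 ones (place-value notation) → 8×1000 + 9×100 + 9×10 + 2 = 8992 (decimal)
Compute 9246 - 8992 = 254
Convert 254 (decimal) → 254 = 2×100 + 54 → two hundred fifty-four (English words)
two hundred fifty-four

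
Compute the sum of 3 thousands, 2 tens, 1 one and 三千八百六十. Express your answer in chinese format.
Convert 3 thousands, 2 tens, 1 one (place-value notation) → 3×1000 + 2×10 + 1 = 3021 (decimal)
Convert 三千八百六十 (Chinese numeral) → 3×1000 + 8×100 + 6×10 = 3860 (decimal)
Compute 3021 + 3860 = 6881
Convert 6881 (decimal) → 6881 = 6×1000 + 8×100 + 8×10 + 1 → 六千八百八十一 (Chinese numeral)
六千八百八十一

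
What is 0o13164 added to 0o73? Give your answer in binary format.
Convert 0o13164 (octal) → 1×4096 + 3×512 + 1×64 + 6×8 + 4 = 5748 (decimal)
Convert 0o73 (octal) → 7×8 + 3 = 59 (decimal)
Compute 5748 + 59 = 5807
Convert 5807 (decimal) → 5807 = 4096 + 1024 + 512 + 128 + 32 + 8 + 4 + 2 + 1 → 0b1011010101111 (binary)
0b1011010101111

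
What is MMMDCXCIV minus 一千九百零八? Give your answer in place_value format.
Convert MMMDCXCIV (Roman numeral) → 1000 + 1000 + 1000 + 500 + 100 + 90 + 4 = 3694 (decimal)
Convert 一千九百零八 (Chinese numeral) → 1×1000 + 9×100 + 8 = 1908 (decimal)
Compute 3694 - 1908 = 1786
Convert 1786 (decimal) → 1786 = 1×1000 + 7×100 + 8×10 + 6 → 1 thousand, 7 hundreds, 8 tens, 6 ones (place-value notation)
1 thousand, 7 hundreds, 8 tens, 6 ones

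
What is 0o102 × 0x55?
Convert 0o102 (octal) → 1×64 + 2 = 66 (decimal)
Convert 0x55 (hexadecimal) → 5×16 + 5 = 85 (decimal)
Compute 66 × 85 = 5610
5610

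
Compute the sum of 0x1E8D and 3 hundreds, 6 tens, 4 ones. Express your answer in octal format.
Convert 0x1E8D (hexadecimal) → 1×4096 + 14×256 + 8×16 + 13 = 7821 (decimal)
Convert 3 hundreds, 6 tens, 4 ones (place-value notation) → 3×100 + 6×10 + 4 = 364 (decimal)
Compute 7821 + 364 = 8185
Convert 8185 (decimal) → 8185 = 1×4096 + 7×512 + 7×64 + 7×8 + 1 → 0o17771 (octal)
0o17771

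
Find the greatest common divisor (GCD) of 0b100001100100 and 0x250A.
Convert 0b100001100100 (binary) → 2048 + 64 + 32 + 4 = 2148 (decimal)
Convert 0x250A (hexadecimal) → 2×4096 + 5×256 + 10 = 9482 (decimal)
Compute gcd(2148, 9482) = 2
2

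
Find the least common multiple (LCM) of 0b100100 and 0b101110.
Convert 0b100100 (binary) → 32 + 4 = 36 (decimal)
Convert 0b101110 (binary) → 32 + 8 + 4 + 2 = 46 (decimal)
Compute lcm(36, 46) = 828
828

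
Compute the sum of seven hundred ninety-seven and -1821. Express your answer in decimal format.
Convert seven hundred ninety-seven (English words) → 7×100 + 97 = 797 (decimal)
Compute 797 + -1821 = -1024
-1024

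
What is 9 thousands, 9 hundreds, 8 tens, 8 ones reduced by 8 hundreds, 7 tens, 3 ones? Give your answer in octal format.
Convert 9 thousands, 9 hundreds, 8 tens, 8 ones (place-value notation) → 9×1000 + 9×100 + 8×10 + 8 = 9988 (decimal)
Convert 8 hundreds, 7 tens, 3 ones (place-value notation) → 8×100 + 7×10 + 3 = 873 (decimal)
Compute 9988 - 873 = 9115
Convert 9115 (decimal) → 9115 = 2×4096 + 1×512 + 6×64 + 3×8 + 3 → 0o21633 (octal)
0o21633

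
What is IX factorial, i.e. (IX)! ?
Convert IX (Roman numeral) → 9 (decimal)
Compute 9! = 362880
362880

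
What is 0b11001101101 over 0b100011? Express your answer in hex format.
Convert 0b11001101101 (binary) → 1024 + 512 + 64 + 32 + 8 + 4 + 1 = 1645 (decimal)
Convert 0b100011 (binary) → 32 + 2 + 1 = 35 (decimal)
Compute 1645 ÷ 35 = 47
Convert 47 (decimal) → 47 = 2×16 + 15 → 0x2F (hexadecimal)
0x2F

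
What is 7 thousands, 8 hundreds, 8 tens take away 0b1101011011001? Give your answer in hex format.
Convert 7 thousands, 8 hundreds, 8 tens (place-value notation) → 7×1000 + 8×100 + 8×10 = 7880 (decimal)
Convert 0b1101011011001 (binary) → 4096 + 2048 + 512 + 128 + 64 + 16 + 8 + 1 = 6873 (decimal)
Compute 7880 - 6873 = 1007
Convert 1007 (decimal) → 1007 = 3×256 + 14×16 + 15 → 0x3EF (hexadecimal)
0x3EF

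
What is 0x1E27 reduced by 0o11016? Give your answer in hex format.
Convert 0x1E27 (hexadecimal) → 1×4096 + 14×256 + 2×16 + 7 = 7719 (decimal)
Convert 0o11016 (octal) → 1×4096 + 1×512 + 1×8 + 6 = 4622 (decimal)
Compute 7719 - 4622 = 3097
Convert 3097 (decimal) → 3097 = 12×256 + 1×16 + 9 → 0xC19 (hexadecimal)
0xC19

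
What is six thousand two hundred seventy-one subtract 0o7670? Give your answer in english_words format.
Convert six thousand two hundred seventy-one (English words) → 6×1000 + 2×100 + 71 = 6271 (decimal)
Convert 0o7670 (octal) → 7×512 + 6×64 + 7×8 = 4024 (decimal)
Compute 6271 - 4024 = 2247
Convert 2247 (decimal) → 2247 = 2×1000 + 2×100 + 47 → two thousand two hundred forty-seven (English words)
two thousand two hundred forty-seven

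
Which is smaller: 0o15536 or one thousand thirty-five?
Convert 0o15536 (octal) → 1×4096 + 5×512 + 5×64 + 3×8 + 6 = 7006 (decimal)
Convert one thousand thirty-five (English words) → 1×1000 + 35 = 1035 (decimal)
Compare 7006 vs 1035: smaller = 1035
1035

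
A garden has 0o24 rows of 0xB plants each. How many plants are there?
Convert 0xB (hexadecimal) → 11 (decimal)
Convert 0o24 (octal) → 2×8 + 4 = 20 (decimal)
Compute 11 × 20 = 220
220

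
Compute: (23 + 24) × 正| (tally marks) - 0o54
Convert 正| (tally marks) → 5 + 1 = 6 (decimal)
Convert 0o54 (octal) → 5×8 + 4 = 44 (decimal)
Expression in decimal: (23 + 24) × 6 - 44
Parentheses first: 23 + 24 = 47
Multiply: 47 × 6 = 282
Subtract: 282 - 44 = 238
238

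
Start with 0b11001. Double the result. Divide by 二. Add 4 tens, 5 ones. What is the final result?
Convert 0b11001 (binary) → 16 + 8 + 1 = 25 (decimal)
Start: 25
25 × 2 = 50
Convert 二 (Chinese numeral) → 2 (decimal)
50 ÷ 2 = 25
Convert 4 tens, 5 ones (place-value notation) → 4×10 + 5 = 45 (decimal)
25 + 45 = 70
70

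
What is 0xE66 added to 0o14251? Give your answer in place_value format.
Convert 0xE66 (hexadecimal) → 14×256 + 6×16 + 6 = 3686 (decimal)
Convert 0o14251 (octal) → 1×4096 + 4×512 + 2×64 + 5×8 + 1 = 6313 (decimal)
Compute 3686 + 6313 = 9999
Convert 9999 (decimal) → 9999 = 9×1000 + 9×100 + 9×10 + 9 → 9 thousands, 9 hundreds, 9 tens, 9 ones (place-value notation)
9 thousands, 9 hundreds, 9 tens, 9 ones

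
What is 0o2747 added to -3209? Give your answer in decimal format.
Convert 0o2747 (octal) → 2×512 + 7×64 + 4×8 + 7 = 1511 (decimal)
Compute 1511 + -3209 = -1698
-1698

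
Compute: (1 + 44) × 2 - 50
Parentheses first: 1 + 44 = 45
Multiply: 45 × 2 = 90
Subtract: 90 - 50 = 40
40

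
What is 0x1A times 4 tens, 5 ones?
Convert 0x1A (hexadecimal) → 1×16 + 10 = 26 (decimal)
Convert 4 tens, 5 ones (place-value notation) → 4×10 + 5 = 45 (decimal)
Compute 26 × 45 = 1170
1170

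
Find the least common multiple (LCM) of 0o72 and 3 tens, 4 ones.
Convert 0o72 (octal) → 7×8 + 2 = 58 (decimal)
Convert 3 tens, 4 ones (place-value notation) → 3×10 + 4 = 34 (decimal)
Compute lcm(58, 34) = 986
986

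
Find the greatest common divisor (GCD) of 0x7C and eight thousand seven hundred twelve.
Convert 0x7C (hexadecimal) → 7×16 + 12 = 124 (decimal)
Convert eight thousand seven hundred twelve (English words) → 8×1000 + 7×100 + 12 = 8712 (decimal)
Compute gcd(124, 8712) = 4
4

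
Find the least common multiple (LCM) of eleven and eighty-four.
Convert eleven (English words) → 11 (decimal)
Convert eighty-four (English words) → 84 (decimal)
Compute lcm(11, 84) = 924
924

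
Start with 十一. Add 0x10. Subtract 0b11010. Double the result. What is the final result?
Convert 十一 (Chinese numeral) → 1×10 + 1 = 11 (decimal)
Start: 11
Convert 0x10 (hexadecimal) → 1×16 = 16 (decimal)
11 + 16 = 27
Convert 0b11010 (binary) → 16 + 8 + 2 = 26 (decimal)
27 - 26 = 1
1 × 2 = 2
2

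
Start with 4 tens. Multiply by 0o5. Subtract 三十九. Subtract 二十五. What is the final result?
Convert 4 tens (place-value notation) → 4×10 = 40 (decimal)
Start: 40
Convert 0o5 (octal) → 5 (decimal)
40 × 5 = 200
Convert 三十九 (Chinese numeral) → 3×10 + 9 = 39 (decimal)
200 - 39 = 161
Convert 二十五 (Chinese numeral) → 2×10 + 5 = 25 (decimal)
161 - 25 = 136
136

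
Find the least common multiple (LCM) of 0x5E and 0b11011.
Convert 0x5E (hexadecimal) → 5×16 + 14 = 94 (decimal)
Convert 0b11011 (binary) → 16 + 8 + 2 + 1 = 27 (decimal)
Compute lcm(94, 27) = 2538
2538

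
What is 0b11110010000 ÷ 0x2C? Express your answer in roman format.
Convert 0b11110010000 (binary) → 1024 + 512 + 256 + 128 + 16 = 1936 (decimal)
Convert 0x2C (hexadecimal) → 2×16 + 12 = 44 (decimal)
Compute 1936 ÷ 44 = 44
Convert 44 (decimal) → 44 = 40 + 4 → XLIV (Roman numeral)
XLIV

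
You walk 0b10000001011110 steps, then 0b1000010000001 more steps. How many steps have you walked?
Convert 0b10000001011110 (binary) → 8192 + 64 + 16 + 8 + 4 + 2 = 8286 (decimal)
Convert 0b1000010000001 (binary) → 4096 + 128 + 1 = 4225 (decimal)
Compute 8286 + 4225 = 12511
12511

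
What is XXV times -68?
Convert XXV (Roman numeral) → 10 + 10 + 5 = 25 (decimal)
Compute 25 × -68 = -1700
-1700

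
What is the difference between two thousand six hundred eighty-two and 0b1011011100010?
Convert two thousand six hundred eighty-two (English words) → 2×1000 + 6×100 + 82 = 2682 (decimal)
Convert 0b1011011100010 (binary) → 4096 + 1024 + 512 + 128 + 64 + 32 + 2 = 5858 (decimal)
Difference: |2682 - 5858| = 3176
3176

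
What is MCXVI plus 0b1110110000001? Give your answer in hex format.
Convert MCXVI (Roman numeral) → 1000 + 100 + 10 + 5 + 1 = 1116 (decimal)
Convert 0b1110110000001 (binary) → 4096 + 2048 + 1024 + 256 + 128 + 1 = 7553 (decimal)
Compute 1116 + 7553 = 8669
Convert 8669 (decimal) → 8669 = 2×4096 + 1×256 + 13×16 + 13 → 0x21DD (hexadecimal)
0x21DD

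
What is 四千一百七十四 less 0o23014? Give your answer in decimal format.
Convert 四千一百七十四 (Chinese numeral) → 4×1000 + 1×100 + 7×10 + 4 = 4174 (decimal)
Convert 0o23014 (octal) → 2×4096 + 3×512 + 1×8 + 4 = 9740 (decimal)
Compute 4174 - 9740 = -5566
-5566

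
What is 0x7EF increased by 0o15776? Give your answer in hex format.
Convert 0x7EF (hexadecimal) → 7×256 + 14×16 + 15 = 2031 (decimal)
Convert 0o15776 (octal) → 1×4096 + 5×512 + 7×64 + 7×8 + 6 = 7166 (decimal)
Compute 2031 + 7166 = 9197
Convert 9197 (decimal) → 9197 = 2×4096 + 3×256 + 14×16 + 13 → 0x23ED (hexadecimal)
0x23ED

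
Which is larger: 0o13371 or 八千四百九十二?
Convert 0o13371 (octal) → 1×4096 + 3×512 + 3×64 + 7×8 + 1 = 5881 (decimal)
Convert 八千四百九十二 (Chinese numeral) → 8×1000 + 4×100 + 9×10 + 2 = 8492 (decimal)
Compare 5881 vs 8492: larger = 8492
8492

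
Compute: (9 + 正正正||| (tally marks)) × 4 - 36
Convert 正正正||| (tally marks) → 5 + 5 + 5 + 3 = 18 (decimal)
Expression in decimal: (9 + 18) × 4 - 36
Parentheses first: 9 + 18 = 27
Multiply: 27 × 4 = 108
Subtract: 108 - 36 = 72
72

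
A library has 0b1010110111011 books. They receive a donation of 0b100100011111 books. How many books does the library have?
Convert 0b1010110111011 (binary) → 4096 + 1024 + 256 + 128 + 32 + 16 + 8 + 2 + 1 = 5563 (decimal)
Convert 0b100100011111 (binary) → 2048 + 256 + 16 + 8 + 4 + 2 + 1 = 2335 (decimal)
Compute 5563 + 2335 = 7898
7898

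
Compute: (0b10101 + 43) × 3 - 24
Convert 0b10101 (binary) → 16 + 4 + 1 = 21 (decimal)
Expression in decimal: (21 + 43) × 3 - 24
Parentheses first: 21 + 43 = 64
Multiply: 64 × 3 = 192
Subtract: 192 - 24 = 168
168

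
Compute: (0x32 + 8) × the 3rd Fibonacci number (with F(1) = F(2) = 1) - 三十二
Convert 0x32 (hexadecimal) → 3×16 + 2 = 50 (decimal)
Convert the 3rd Fibonacci number (with F(1) = F(2) = 1) (Fibonacci index) → 1, 1, 2 → 2 (decimal)
Convert 三十二 (Chinese numeral) → 3×10 + 2 = 32 (decimal)
Expression in decimal: (50 + 8) × 2 - 32
Parentheses first: 50 + 8 = 58
Multiply: 58 × 2 = 116
Subtract: 116 - 32 = 84
84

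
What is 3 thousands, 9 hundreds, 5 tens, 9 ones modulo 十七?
Convert 3 thousands, 9 hundreds, 5 tens, 9 ones (place-value notation) → 3×1000 + 9×100 + 5×10 + 9 = 3959 (decimal)
Convert 十七 (Chinese numeral) → 1×10 + 7 = 17 (decimal)
Compute 3959 mod 17 = 15
15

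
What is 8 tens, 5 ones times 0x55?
Convert 8 tens, 5 ones (place-value notation) → 8×10 + 5 = 85 (decimal)
Convert 0x55 (hexadecimal) → 5×16 + 5 = 85 (decimal)
Compute 85 × 85 = 7225
7225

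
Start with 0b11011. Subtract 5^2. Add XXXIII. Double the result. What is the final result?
Convert 0b11011 (binary) → 16 + 8 + 2 + 1 = 27 (decimal)
Start: 27
Convert 5^2 (power) → 25 (decimal)
27 - 25 = 2
Convert XXXIII (Roman numeral) → 10 + 10 + 10 + 1 + 1 + 1 = 33 (decimal)
2 + 33 = 35
35 × 2 = 70
70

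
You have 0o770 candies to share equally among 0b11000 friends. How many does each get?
Convert 0o770 (octal) → 7×64 + 7×8 = 504 (decimal)
Convert 0b11000 (binary) → 16 + 8 = 24 (decimal)
Compute 504 ÷ 24 = 21
21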